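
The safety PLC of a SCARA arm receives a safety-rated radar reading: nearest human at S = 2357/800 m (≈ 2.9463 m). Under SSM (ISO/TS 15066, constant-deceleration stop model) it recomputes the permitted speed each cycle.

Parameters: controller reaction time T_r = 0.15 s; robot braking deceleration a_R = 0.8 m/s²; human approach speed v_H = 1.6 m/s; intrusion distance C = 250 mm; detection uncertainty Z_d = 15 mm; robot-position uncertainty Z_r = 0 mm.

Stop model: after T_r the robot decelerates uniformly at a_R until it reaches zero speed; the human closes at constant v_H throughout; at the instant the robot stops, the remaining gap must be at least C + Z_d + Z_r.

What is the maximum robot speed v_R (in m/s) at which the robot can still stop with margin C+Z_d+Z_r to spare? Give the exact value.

v_R_max = 9/10 m/s = 0.9000 m/s

collect terms ⇒ (5/8)·v_R² + (43/20)·v_R + (-1953/800) = 0
  disc = (43/20)² − 4·(5/8)·(-1953/800) = 17161/1600 ; √disc = 131/40
  v_R = (−(43/20) + 131/40) / (2·(5/8)) = 9/10 m/s
check:
braking lasts T_s = (9/10)/(4/5) = 1.1250 s
robot covers v_R·T_r = 0.9000·0.1500 = 0.1350 m before braking
braking distance = 0.9000²/(2·0.8000) = 0.5062 m
human closes 1.6000·1.2750 = 2.0400 m
C+Z_d+Z_r = 0.2500+0.0150+0.0000 = 0.2650 m
sum ≈ 0.1350+0.5062+2.0400+0.2650 ≈ 2.9463 m = S ✓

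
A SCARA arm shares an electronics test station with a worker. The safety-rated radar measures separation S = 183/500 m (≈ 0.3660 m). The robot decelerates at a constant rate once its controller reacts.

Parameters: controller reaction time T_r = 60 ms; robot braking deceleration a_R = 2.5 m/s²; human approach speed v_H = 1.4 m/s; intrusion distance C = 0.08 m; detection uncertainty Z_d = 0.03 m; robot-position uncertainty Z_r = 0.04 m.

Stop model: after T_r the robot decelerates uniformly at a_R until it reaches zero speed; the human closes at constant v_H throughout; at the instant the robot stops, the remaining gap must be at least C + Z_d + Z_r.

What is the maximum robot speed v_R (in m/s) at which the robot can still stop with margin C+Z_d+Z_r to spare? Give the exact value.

at the boundary: (1/5)·v² + (31/50)·v + (-33/250) = 0
  disc = (31/50)² − 4·(1/5)·(-33/250) = 49/100 ; √disc = 7/10
  v_R = (−(31/50) + 7/10) / (2·(1/5)) = 1/5 m/s
check:
braking lasts T_s = (1/5)/(5/2) = 0.0800 s
reaction-phase robot travel = 0.2000·0.0600 = 0.0120 m
braking distance = 0.2000²/(2·2.5000) = 0.0080 m
human over T_r+T_s: 1.4000·(0.0600+0.0800) = 0.1960 m
residual clearance needed = 0.0800+0.0300+0.0400 = 0.1500 m
sum ≈ 0.0120+0.0080+0.1960+0.1500 ≈ 0.3660 m = S ✓

v_R_max = 1/5 m/s = 0.2000 m/s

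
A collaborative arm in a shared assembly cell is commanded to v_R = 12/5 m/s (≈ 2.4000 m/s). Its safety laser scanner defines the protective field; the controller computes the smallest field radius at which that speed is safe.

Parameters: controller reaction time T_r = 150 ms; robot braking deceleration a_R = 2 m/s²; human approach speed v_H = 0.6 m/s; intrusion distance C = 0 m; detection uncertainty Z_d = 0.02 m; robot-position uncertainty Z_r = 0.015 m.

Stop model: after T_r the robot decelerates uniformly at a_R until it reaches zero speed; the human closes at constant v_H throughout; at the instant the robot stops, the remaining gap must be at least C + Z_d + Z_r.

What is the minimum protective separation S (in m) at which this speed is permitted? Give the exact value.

S_min = 529/200 m = 2.6450 m

braking lasts T_s = (12/5)/2 = 1.2000 s
robot in T_r: 2.4000·0.1500 = 0.3600 m
braking distance = 2.4000²/(2·2.0000) = 1.4400 m
human closes 0.6000·1.3500 = 0.8100 m
C+Z_d+Z_r = 0.0000+0.0200+0.0150 = 0.0350 m
S_min ≈ 0.3600+1.4400+0.8100+0.0350  ⇒  S_min = 529/200 m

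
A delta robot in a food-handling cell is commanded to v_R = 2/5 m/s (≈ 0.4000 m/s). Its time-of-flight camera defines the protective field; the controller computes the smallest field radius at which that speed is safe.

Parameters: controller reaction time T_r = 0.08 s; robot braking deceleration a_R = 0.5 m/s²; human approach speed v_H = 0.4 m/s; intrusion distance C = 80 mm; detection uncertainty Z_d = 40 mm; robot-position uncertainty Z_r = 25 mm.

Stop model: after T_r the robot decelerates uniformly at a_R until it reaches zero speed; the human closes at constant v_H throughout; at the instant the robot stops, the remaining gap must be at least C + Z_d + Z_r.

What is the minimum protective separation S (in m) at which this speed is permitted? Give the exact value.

S_min = 689/1000 m = 0.6890 m

stop time T_s = (2/5)/(1/2) = 0.8000 s
robot in T_r: 0.4000·0.0800 = 0.0320 m
robot under decel: 0.4000²/(2·0.5000) = 0.1600 m
human closes 0.4000·0.8800 = 0.3520 m
residual clearance needed = 0.0800+0.0400+0.0250 = 0.1450 m
S_min ≈ 0.0320+0.1600+0.3520+0.1450  ⇒  S_min = 689/1000 m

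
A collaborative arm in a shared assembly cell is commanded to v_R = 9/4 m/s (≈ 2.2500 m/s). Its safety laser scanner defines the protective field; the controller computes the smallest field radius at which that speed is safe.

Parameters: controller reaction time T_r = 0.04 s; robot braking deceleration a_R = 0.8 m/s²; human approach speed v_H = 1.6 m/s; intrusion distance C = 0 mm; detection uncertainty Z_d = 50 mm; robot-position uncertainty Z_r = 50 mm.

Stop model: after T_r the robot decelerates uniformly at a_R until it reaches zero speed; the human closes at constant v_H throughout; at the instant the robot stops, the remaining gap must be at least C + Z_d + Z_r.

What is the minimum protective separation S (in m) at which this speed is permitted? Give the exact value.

S_min = 126689/16000 m = 7.9181 m

stop time T_s = (9/4)/(4/5) = 2.8125 s
robot covers v_R·T_r = 2.2500·0.0400 = 0.0900 m before braking
robot covers 2.2500·2.8125 − ½·0.8000·2.8125² = 3.1641 m while stopping
human over T_r+T_s: 1.6000·(0.0400+2.8125) = 4.5640 m
residual clearance needed = 0.0000+0.0500+0.0500 = 0.1000 m
S_min ≈ 0.0900+3.1641+4.5640+0.1000  ⇒  S_min = 126689/16000 m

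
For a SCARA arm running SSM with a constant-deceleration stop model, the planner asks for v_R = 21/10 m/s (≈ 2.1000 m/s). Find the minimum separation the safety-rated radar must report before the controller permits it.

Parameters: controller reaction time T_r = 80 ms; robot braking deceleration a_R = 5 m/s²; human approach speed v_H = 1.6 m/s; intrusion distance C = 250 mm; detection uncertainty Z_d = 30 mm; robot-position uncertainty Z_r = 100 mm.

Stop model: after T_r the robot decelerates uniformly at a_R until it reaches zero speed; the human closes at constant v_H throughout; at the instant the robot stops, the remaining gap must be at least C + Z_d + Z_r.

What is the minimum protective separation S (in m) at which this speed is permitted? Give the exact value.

braking lasts T_s = (21/10)/5 = 0.4200 s
robot in T_r: 2.1000·0.0800 = 0.1680 m
robot under decel: 2.1000²/(2·5.0000) = 0.4410 m
human closes 1.6000·0.5000 = 0.8000 m
C+Z_d+Z_r = 0.2500+0.0300+0.1000 = 0.3800 m
S_min ≈ 0.1680+0.4410+0.8000+0.3800  ⇒  S_min = 1789/1000 m

S_min = 1789/1000 m = 1.7890 m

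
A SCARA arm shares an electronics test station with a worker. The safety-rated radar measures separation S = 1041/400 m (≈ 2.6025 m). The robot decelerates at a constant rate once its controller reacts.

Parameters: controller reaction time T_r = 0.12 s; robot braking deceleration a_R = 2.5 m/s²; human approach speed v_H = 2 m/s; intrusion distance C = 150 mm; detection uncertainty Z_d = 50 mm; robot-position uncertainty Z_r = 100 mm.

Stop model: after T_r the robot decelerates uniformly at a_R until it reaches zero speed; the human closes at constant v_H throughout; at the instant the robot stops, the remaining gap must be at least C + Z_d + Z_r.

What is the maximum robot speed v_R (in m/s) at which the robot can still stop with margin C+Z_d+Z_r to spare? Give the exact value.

collect terms ⇒ (1/5)·v_R² + (23/25)·v_R + (-33/16) = 0
  disc = (23/25)² − 4·(1/5)·(-33/16) = 6241/2500 ; √disc = 79/50
  v_R = (−(23/25) + 79/50) / (2·(1/5)) = 33/20 m/s
check:
braking lasts T_s = (33/20)/(5/2) = 0.6600 s
robot covers v_R·T_r = 1.6500·0.1200 = 0.1980 m before braking
robot covers 1.6500·0.6600 − ½·2.5000·0.6600² = 0.5445 m while stopping
person approaches 2.0000·(0.1200+0.6600) = 1.5600 m
residual clearance needed = 0.1500+0.0500+0.1000 = 0.3000 m
sum ≈ 0.1980+0.5445+1.5600+0.3000 ≈ 2.6025 m = S ✓

v_R_max = 33/20 m/s = 1.6500 m/s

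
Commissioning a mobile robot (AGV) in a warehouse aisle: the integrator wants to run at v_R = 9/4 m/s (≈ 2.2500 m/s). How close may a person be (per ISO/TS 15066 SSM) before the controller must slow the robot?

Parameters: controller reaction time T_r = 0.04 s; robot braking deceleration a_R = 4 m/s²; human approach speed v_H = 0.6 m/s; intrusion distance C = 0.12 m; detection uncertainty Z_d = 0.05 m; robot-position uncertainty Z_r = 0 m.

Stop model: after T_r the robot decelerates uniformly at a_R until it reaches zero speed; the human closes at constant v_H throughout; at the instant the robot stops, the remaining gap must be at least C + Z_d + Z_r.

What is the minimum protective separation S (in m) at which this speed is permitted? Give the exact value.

S_min = 20069/16000 m = 1.2543 m

T_s = v_R/a_R = (9/4)/4 = 0.5625 s
robot in T_r: 2.2500·0.0400 = 0.0900 m
robot covers 2.2500·0.5625 − ½·4.0000·0.5625² = 0.6328 m while stopping
person approaches 0.6000·(0.0400+0.5625) = 0.3615 m
margins: 0.1200+0.0500+0.0000 = 0.1700 m
S_min ≈ 0.0900+0.6328+0.3615+0.1700  ⇒  S_min = 20069/16000 m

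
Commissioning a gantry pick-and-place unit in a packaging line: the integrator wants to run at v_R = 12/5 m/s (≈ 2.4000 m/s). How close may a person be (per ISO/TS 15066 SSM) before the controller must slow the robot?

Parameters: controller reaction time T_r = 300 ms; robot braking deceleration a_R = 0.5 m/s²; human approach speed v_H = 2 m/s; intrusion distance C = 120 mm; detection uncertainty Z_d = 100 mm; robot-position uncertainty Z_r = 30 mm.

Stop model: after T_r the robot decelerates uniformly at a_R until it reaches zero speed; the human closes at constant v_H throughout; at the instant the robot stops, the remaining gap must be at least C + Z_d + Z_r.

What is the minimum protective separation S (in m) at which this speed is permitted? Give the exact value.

stop time T_s = (12/5)/(1/2) = 4.8000 s
reaction-phase robot travel = 2.4000·0.3000 = 0.7200 m
braking distance = 2.4000²/(2·0.5000) = 5.7600 m
human over T_r+T_s: 2.0000·(0.3000+4.8000) = 10.2000 m
residual clearance needed = 0.1200+0.1000+0.0300 = 0.2500 m
S_min ≈ 0.7200+5.7600+10.2000+0.2500  ⇒  S_min = 1693/100 m

S_min = 1693/100 m = 16.9300 m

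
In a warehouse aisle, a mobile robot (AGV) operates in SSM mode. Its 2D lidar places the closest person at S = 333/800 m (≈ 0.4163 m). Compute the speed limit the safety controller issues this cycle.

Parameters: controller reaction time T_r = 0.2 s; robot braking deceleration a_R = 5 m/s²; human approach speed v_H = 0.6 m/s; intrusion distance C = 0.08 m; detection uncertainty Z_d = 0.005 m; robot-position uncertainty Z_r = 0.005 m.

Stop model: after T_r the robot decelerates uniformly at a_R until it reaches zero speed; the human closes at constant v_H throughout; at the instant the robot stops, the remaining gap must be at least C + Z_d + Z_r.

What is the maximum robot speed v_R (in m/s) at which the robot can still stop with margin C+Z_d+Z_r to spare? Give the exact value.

collect terms ⇒ (1/10)·v_R² + (8/25)·v_R + (-33/160) = 0
  disc = (8/25)² − 4·(1/10)·(-33/160) = 1849/10000 ; √disc = 43/100
  v_R = (−(8/25) + 43/100) / (2·(1/10)) = 11/20 m/s
check:
braking lasts T_s = (11/20)/5 = 0.1100 s
reaction-phase robot travel = 0.5500·0.2000 = 0.1100 m
robot under decel: 0.5500²/(2·5.0000) = 0.0302 m
human closes 0.6000·0.3100 = 0.1860 m
C+Z_d+Z_r = 0.0800+0.0050+0.0050 = 0.0900 m
sum ≈ 0.1100+0.0302+0.1860+0.0900 ≈ 0.4163 m = S ✓

v_R_max = 11/20 m/s = 0.5500 m/s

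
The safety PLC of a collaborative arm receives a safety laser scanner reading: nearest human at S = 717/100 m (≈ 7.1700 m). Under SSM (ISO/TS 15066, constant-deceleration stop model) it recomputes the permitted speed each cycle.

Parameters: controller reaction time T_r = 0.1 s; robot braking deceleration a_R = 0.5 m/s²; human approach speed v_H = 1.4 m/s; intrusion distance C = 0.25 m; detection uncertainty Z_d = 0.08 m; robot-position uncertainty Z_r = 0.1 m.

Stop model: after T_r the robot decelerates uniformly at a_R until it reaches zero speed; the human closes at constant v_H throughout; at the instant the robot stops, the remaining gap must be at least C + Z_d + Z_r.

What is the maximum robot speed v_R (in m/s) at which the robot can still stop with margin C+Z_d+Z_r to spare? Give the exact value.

v_R_max = 3/2 m/s = 1.5000 m/s

at the boundary: (1)·v² + (29/10)·v + (-33/5) = 0
  disc = (29/10)² − 4·(1)·(-33/5) = 3481/100 ; √disc = 59/10
  v_R = (−(29/10) + 59/10) / (2·(1)) = 3/2 m/s
check:
T_s = v_R/a_R = (3/2)/(1/2) = 3.0000 s
robot in T_r: 1.5000·0.1000 = 0.1500 m
braking distance = 1.5000²/(2·0.5000) = 2.2500 m
person approaches 1.4000·(0.1000+3.0000) = 4.3400 m
C+Z_d+Z_r = 0.2500+0.0800+0.1000 = 0.4300 m
sum ≈ 0.1500+2.2500+4.3400+0.4300 ≈ 7.1700 m = S ✓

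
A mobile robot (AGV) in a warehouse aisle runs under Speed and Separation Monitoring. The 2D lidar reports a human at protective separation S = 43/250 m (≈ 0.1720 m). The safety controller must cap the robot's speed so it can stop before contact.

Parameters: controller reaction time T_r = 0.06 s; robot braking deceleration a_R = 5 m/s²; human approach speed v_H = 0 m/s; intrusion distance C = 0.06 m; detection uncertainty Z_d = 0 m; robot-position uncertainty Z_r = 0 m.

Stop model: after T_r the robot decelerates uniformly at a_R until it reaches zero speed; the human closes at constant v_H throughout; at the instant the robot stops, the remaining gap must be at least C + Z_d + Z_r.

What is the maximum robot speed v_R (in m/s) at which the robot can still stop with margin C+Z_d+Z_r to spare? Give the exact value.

v_R_max = 4/5 m/s = 0.8000 m/s

quadratic (1/10)·v² + (3/50)·v + (-14/125) = 0
  disc = (3/50)² − 4·(1/10)·(-14/125) = 121/2500 ; √disc = 11/50
  v_R = (−(3/50) + 11/50) / (2·(1/10)) = 4/5 m/s
check:
stop time T_s = (4/5)/5 = 0.1600 s
robot covers v_R·T_r = 0.8000·0.0600 = 0.0480 m before braking
braking distance = 0.8000²/(2·5.0000) = 0.0640 m
human closes 0.0000·0.2200 = 0.0000 m
residual clearance needed = 0.0600+0.0000+0.0000 = 0.0600 m
sum ≈ 0.0480+0.0640+0.0000+0.0600 ≈ 0.1720 m = S ✓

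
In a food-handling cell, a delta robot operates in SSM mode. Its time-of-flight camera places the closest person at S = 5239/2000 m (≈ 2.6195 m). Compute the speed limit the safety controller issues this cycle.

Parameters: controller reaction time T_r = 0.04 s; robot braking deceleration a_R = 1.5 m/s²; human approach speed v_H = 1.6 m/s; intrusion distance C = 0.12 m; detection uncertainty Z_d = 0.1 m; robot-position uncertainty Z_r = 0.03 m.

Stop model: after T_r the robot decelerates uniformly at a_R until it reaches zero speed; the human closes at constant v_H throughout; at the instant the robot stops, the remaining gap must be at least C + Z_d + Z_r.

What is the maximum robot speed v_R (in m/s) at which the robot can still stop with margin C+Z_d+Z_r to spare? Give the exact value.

v_R_max = 29/20 m/s = 1.4500 m/s

at the boundary: (1/3)·v² + (83/75)·v + (-4611/2000) = 0
  disc = (83/75)² − 4·(1/3)·(-4611/2000) = 96721/22500 ; √disc = 311/150
  v_R = (−(83/75) + 311/150) / (2·(1/3)) = 29/20 m/s
check:
braking lasts T_s = (29/20)/(3/2) = 0.9667 s
robot covers v_R·T_r = 1.4500·0.0400 = 0.0580 m before braking
robot covers 1.4500·0.9667 − ½·1.5000·0.9667² = 0.7008 m while stopping
human over T_r+T_s: 1.6000·(0.0400+0.9667) = 1.6107 m
margins: 0.1200+0.1000+0.0300 = 0.2500 m
sum ≈ 0.0580+0.7008+1.6107+0.2500 ≈ 2.6195 m = S ✓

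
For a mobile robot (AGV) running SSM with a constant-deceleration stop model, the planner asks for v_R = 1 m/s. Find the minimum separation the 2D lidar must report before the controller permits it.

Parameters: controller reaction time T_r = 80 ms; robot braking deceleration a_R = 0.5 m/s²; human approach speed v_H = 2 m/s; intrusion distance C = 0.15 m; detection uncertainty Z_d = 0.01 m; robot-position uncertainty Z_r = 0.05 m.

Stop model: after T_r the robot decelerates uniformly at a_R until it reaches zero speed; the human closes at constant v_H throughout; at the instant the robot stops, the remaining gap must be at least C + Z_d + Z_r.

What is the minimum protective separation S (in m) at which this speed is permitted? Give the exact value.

T_s = v_R/a_R = 1/(1/2) = 2.0000 s
robot covers v_R·T_r = 1.0000·0.0800 = 0.0800 m before braking
robot under decel: 1.0000²/(2·0.5000) = 1.0000 m
human closes 2.0000·2.0800 = 4.1600 m
C+Z_d+Z_r = 0.1500+0.0100+0.0500 = 0.2100 m
S_min ≈ 0.0800+1.0000+4.1600+0.2100  ⇒  S_min = 109/20 m

S_min = 109/20 m = 5.4500 m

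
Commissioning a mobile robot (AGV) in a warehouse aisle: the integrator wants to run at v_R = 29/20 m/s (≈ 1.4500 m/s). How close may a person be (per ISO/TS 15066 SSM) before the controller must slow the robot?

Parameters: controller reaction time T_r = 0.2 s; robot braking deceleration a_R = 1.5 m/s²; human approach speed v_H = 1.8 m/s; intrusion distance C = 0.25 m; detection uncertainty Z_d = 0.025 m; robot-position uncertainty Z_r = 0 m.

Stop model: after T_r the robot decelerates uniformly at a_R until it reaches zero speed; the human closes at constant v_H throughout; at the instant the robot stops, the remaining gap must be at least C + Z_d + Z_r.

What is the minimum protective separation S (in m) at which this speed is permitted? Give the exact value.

S_min = 4039/1200 m = 3.3658 m

braking lasts T_s = (29/20)/(3/2) = 0.9667 s
reaction-phase robot travel = 1.4500·0.2000 = 0.2900 m
braking distance = 1.4500²/(2·1.5000) = 0.7008 m
person approaches 1.8000·(0.2000+0.9667) = 2.1000 m
C+Z_d+Z_r = 0.2500+0.0250+0.0000 = 0.2750 m
S_min ≈ 0.2900+0.7008+2.1000+0.2750  ⇒  S_min = 4039/1200 m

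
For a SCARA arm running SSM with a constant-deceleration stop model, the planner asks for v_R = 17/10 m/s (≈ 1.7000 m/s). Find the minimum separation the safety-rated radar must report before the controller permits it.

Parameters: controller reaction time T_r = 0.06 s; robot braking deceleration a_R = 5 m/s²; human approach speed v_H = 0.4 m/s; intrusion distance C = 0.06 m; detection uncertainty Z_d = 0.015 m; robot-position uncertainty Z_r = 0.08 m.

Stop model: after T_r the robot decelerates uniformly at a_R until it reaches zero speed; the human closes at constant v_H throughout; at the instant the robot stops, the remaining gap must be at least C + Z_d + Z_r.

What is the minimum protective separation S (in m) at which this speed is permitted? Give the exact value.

braking lasts T_s = (17/10)/5 = 0.3400 s
reaction-phase robot travel = 1.7000·0.0600 = 0.1020 m
robot covers 1.7000·0.3400 − ½·5.0000·0.3400² = 0.2890 m while stopping
person approaches 0.4000·(0.0600+0.3400) = 0.1600 m
C+Z_d+Z_r = 0.0600+0.0150+0.0800 = 0.1550 m
S_min ≈ 0.1020+0.2890+0.1600+0.1550  ⇒  S_min = 353/500 m

S_min = 353/500 m = 0.7060 m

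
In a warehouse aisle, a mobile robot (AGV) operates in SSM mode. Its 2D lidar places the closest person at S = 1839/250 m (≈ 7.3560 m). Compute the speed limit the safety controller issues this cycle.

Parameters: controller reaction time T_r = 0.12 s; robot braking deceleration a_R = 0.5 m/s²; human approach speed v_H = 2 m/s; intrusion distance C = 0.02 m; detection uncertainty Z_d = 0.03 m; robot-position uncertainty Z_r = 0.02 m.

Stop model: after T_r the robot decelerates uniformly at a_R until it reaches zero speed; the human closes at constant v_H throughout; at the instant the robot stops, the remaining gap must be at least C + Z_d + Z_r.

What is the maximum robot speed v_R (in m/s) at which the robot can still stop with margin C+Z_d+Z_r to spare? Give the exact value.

v_R_max = 13/10 m/s = 1.3000 m/s

at the boundary: (1)·v² + (103/25)·v + (-3523/500) = 0
  disc = (103/25)² − 4·(1)·(-3523/500) = 28224/625 ; √disc = 168/25
  v_R = (−(103/25) + 168/25) / (2·(1)) = 13/10 m/s
check:
braking lasts T_s = (13/10)/(1/2) = 2.6000 s
reaction-phase robot travel = 1.3000·0.1200 = 0.1560 m
braking distance = 1.3000²/(2·0.5000) = 1.6900 m
human over T_r+T_s: 2.0000·(0.1200+2.6000) = 5.4400 m
C+Z_d+Z_r = 0.0200+0.0300+0.0200 = 0.0700 m
sum ≈ 0.1560+1.6900+5.4400+0.0700 ≈ 7.3560 m = S ✓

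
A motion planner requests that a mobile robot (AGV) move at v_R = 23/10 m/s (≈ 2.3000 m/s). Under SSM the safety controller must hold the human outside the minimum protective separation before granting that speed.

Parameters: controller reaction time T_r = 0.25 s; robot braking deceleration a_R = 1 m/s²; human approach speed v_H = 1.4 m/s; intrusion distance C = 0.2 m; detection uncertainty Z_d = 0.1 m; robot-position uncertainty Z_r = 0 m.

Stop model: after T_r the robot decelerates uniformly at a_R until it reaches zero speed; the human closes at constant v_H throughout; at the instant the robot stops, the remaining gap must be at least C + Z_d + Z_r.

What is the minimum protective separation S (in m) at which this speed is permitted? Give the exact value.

S_min = 709/100 m = 7.0900 m

T_s = v_R/a_R = (23/10)/1 = 2.3000 s
robot in T_r: 2.3000·0.2500 = 0.5750 m
robot covers 2.3000·2.3000 − ½·1.0000·2.3000² = 2.6450 m while stopping
person approaches 1.4000·(0.2500+2.3000) = 3.5700 m
C+Z_d+Z_r = 0.2000+0.1000+0.0000 = 0.3000 m
S_min ≈ 0.5750+2.6450+3.5700+0.3000  ⇒  S_min = 709/100 m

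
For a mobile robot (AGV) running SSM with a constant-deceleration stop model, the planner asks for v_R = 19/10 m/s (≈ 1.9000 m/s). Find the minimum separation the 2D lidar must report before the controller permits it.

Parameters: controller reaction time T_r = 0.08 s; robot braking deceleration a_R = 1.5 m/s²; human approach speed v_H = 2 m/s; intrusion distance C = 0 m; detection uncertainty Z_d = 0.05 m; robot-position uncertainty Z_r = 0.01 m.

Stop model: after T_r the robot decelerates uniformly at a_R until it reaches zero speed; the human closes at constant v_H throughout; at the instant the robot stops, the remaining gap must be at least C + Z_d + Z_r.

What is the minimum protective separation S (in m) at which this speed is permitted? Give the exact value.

stop time T_s = (19/10)/(3/2) = 1.2667 s
robot in T_r: 1.9000·0.0800 = 0.1520 m
braking distance = 1.9000²/(2·1.5000) = 1.2033 m
person approaches 2.0000·(0.0800+1.2667) = 2.6933 m
C+Z_d+Z_r = 0.0000+0.0500+0.0100 = 0.0600 m
S_min ≈ 0.1520+1.2033+2.6933+0.0600  ⇒  S_min = 6163/1500 m

S_min = 6163/1500 m = 4.1087 m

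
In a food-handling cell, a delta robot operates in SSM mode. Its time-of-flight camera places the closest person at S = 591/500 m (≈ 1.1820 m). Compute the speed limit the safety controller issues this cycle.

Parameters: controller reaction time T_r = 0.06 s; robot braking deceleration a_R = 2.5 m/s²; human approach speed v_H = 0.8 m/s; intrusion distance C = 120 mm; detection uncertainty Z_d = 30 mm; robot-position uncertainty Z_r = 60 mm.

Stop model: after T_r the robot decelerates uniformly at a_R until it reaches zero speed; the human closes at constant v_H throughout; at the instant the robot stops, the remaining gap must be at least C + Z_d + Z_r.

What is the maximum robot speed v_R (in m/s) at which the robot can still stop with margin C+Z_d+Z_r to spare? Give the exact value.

v_R_max = 7/5 m/s = 1.4000 m/s

collect terms ⇒ (1/5)·v_R² + (19/50)·v_R + (-231/250) = 0
  disc = (19/50)² − 4·(1/5)·(-231/250) = 2209/2500 ; √disc = 47/50
  v_R = (−(19/50) + 47/50) / (2·(1/5)) = 7/5 m/s
check:
braking lasts T_s = (7/5)/(5/2) = 0.5600 s
robot covers v_R·T_r = 1.4000·0.0600 = 0.0840 m before braking
robot covers 1.4000·0.5600 − ½·2.5000·0.5600² = 0.3920 m while stopping
human over T_r+T_s: 0.8000·(0.0600+0.5600) = 0.4960 m
C+Z_d+Z_r = 0.1200+0.0300+0.0600 = 0.2100 m
sum ≈ 0.0840+0.3920+0.4960+0.2100 ≈ 1.1820 m = S ✓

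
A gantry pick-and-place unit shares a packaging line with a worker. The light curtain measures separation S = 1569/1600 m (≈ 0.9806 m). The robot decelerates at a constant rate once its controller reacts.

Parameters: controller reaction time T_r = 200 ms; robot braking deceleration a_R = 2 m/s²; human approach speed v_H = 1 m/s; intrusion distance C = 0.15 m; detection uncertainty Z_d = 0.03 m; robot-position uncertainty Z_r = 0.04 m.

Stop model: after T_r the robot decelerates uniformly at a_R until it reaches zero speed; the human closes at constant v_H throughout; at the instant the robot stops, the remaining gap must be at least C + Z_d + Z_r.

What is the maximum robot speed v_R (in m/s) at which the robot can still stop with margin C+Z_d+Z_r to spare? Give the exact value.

v_R_max = 13/20 m/s = 0.6500 m/s

collect terms ⇒ (1/4)·v_R² + (7/10)·v_R + (-897/1600) = 0
  disc = (7/10)² − 4·(1/4)·(-897/1600) = 1681/1600 ; √disc = 41/40
  v_R = (−(7/10) + 41/40) / (2·(1/4)) = 13/20 m/s
check:
braking lasts T_s = (13/20)/2 = 0.3250 s
reaction-phase robot travel = 0.6500·0.2000 = 0.1300 m
robot under decel: 0.6500²/(2·2.0000) = 0.1056 m
human closes 1.0000·0.5250 = 0.5250 m
residual clearance needed = 0.1500+0.0300+0.0400 = 0.2200 m
sum ≈ 0.1300+0.1056+0.5250+0.2200 ≈ 0.9806 m = S ✓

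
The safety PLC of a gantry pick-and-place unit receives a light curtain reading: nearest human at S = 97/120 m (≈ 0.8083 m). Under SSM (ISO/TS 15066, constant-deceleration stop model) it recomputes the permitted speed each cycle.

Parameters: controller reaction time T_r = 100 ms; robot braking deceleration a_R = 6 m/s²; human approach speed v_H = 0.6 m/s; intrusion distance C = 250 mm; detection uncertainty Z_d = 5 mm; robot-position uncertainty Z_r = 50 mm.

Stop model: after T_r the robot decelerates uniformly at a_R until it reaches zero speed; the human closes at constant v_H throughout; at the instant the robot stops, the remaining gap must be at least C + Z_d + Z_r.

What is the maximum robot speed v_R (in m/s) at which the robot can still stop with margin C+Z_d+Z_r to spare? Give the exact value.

v_R_max = 7/5 m/s = 1.4000 m/s

at the boundary: (1/12)·v² + (1/5)·v + (-133/300) = 0
  disc = (1/5)² − 4·(1/12)·(-133/300) = 169/900 ; √disc = 13/30
  v_R = (−(1/5) + 13/30) / (2·(1/12)) = 7/5 m/s
check:
braking lasts T_s = (7/5)/6 = 0.2333 s
robot covers v_R·T_r = 1.4000·0.1000 = 0.1400 m before braking
robot covers 1.4000·0.2333 − ½·6.0000·0.2333² = 0.1633 m while stopping
person approaches 0.6000·(0.1000+0.2333) = 0.2000 m
residual clearance needed = 0.2500+0.0050+0.0500 = 0.3050 m
sum ≈ 0.1400+0.1633+0.2000+0.3050 ≈ 0.8083 m = S ✓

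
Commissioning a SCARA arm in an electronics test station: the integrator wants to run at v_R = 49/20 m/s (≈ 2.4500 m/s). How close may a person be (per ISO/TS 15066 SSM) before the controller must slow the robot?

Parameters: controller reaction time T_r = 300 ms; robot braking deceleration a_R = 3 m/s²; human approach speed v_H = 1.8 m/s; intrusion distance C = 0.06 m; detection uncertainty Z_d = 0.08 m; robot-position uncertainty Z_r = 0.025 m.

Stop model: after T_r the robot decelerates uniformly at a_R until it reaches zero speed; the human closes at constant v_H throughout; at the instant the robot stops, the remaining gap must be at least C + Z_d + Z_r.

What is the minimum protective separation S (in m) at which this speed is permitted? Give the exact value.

T_s = v_R/a_R = (49/20)/3 = 0.8167 s
reaction-phase robot travel = 2.4500·0.3000 = 0.7350 m
robot under decel: 2.4500²/(2·3.0000) = 1.0004 m
human closes 1.8000·1.1167 = 2.0100 m
margins: 0.0600+0.0800+0.0250 = 0.1650 m
S_min ≈ 0.7350+1.0004+2.0100+0.1650  ⇒  S_min = 1877/480 m

S_min = 1877/480 m = 3.9104 m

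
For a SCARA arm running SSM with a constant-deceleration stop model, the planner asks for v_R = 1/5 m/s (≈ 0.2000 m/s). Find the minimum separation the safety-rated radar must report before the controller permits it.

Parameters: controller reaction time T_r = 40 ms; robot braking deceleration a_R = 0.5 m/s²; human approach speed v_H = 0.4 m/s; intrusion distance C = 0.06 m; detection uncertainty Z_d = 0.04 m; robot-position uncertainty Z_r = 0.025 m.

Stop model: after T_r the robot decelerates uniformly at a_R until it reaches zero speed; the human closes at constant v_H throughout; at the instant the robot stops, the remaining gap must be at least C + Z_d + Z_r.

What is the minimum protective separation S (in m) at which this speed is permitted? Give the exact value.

S_min = 349/1000 m = 0.3490 m

T_s = v_R/a_R = (1/5)/(1/2) = 0.4000 s
reaction-phase robot travel = 0.2000·0.0400 = 0.0080 m
robot under decel: 0.2000²/(2·0.5000) = 0.0400 m
human closes 0.4000·0.4400 = 0.1760 m
C+Z_d+Z_r = 0.0600+0.0400+0.0250 = 0.1250 m
S_min ≈ 0.0080+0.0400+0.1760+0.1250  ⇒  S_min = 349/1000 m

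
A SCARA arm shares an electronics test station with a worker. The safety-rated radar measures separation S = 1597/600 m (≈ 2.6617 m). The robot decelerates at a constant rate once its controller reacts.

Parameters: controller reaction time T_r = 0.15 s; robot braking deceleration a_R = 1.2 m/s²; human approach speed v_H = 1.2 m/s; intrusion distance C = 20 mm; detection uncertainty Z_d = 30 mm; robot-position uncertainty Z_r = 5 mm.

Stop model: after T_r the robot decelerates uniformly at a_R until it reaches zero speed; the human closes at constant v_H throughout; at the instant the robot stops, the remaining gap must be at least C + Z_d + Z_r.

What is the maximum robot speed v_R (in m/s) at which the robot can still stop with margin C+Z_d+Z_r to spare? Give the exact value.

v_R_max = 7/5 m/s = 1.4000 m/s

quadratic (5/12)·v² + (23/20)·v + (-182/75) = 0
  disc = (23/20)² − 4·(5/12)·(-182/75) = 19321/3600 ; √disc = 139/60
  v_R = (−(23/20) + 139/60) / (2·(5/12)) = 7/5 m/s
check:
braking lasts T_s = (7/5)/(6/5) = 1.1667 s
reaction-phase robot travel = 1.4000·0.1500 = 0.2100 m
braking distance = 1.4000²/(2·1.2000) = 0.8167 m
human closes 1.2000·1.3167 = 1.5800 m
residual clearance needed = 0.0200+0.0300+0.0050 = 0.0550 m
sum ≈ 0.2100+0.8167+1.5800+0.0550 ≈ 2.6617 m = S ✓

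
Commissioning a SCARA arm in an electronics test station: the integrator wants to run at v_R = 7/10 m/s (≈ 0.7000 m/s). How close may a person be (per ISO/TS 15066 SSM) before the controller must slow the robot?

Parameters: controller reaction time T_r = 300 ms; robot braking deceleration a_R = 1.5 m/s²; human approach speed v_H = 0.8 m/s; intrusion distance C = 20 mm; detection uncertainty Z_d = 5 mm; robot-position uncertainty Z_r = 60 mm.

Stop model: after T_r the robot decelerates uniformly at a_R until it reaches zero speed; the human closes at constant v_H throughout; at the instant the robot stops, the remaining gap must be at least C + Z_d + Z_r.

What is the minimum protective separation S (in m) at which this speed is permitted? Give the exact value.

S_min = 643/600 m = 1.0717 m

stop time T_s = (7/10)/(3/2) = 0.4667 s
robot covers v_R·T_r = 0.7000·0.3000 = 0.2100 m before braking
robot covers 0.7000·0.4667 − ½·1.5000·0.4667² = 0.1633 m while stopping
human closes 0.8000·0.7667 = 0.6133 m
residual clearance needed = 0.0200+0.0050+0.0600 = 0.0850 m
S_min ≈ 0.2100+0.1633+0.6133+0.0850  ⇒  S_min = 643/600 m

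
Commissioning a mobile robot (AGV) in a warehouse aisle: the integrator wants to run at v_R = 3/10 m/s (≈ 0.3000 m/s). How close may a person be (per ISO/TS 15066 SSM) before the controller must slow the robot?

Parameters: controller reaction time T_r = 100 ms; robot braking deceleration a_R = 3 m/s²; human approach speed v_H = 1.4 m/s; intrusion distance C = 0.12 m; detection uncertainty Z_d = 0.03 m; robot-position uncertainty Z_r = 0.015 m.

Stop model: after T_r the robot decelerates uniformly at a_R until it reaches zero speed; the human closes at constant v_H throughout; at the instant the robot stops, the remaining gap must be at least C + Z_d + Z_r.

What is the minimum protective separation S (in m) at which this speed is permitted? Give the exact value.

S_min = 49/100 m = 0.4900 m

braking lasts T_s = (3/10)/3 = 0.1000 s
reaction-phase robot travel = 0.3000·0.1000 = 0.0300 m
robot under decel: 0.3000²/(2·3.0000) = 0.0150 m
person approaches 1.4000·(0.1000+0.1000) = 0.2800 m
C+Z_d+Z_r = 0.1200+0.0300+0.0150 = 0.1650 m
S_min ≈ 0.0300+0.0150+0.2800+0.1650  ⇒  S_min = 49/100 m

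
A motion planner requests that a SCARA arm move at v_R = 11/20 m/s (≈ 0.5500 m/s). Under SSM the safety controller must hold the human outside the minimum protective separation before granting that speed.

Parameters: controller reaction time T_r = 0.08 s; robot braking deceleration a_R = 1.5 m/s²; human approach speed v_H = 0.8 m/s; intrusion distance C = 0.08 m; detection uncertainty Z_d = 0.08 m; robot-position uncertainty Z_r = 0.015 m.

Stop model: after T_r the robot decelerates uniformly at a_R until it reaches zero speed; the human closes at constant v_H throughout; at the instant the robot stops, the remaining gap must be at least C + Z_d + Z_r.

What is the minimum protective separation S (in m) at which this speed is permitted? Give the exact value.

S_min = 4063/6000 m = 0.6772 m

braking lasts T_s = (11/20)/(3/2) = 0.3667 s
robot covers v_R·T_r = 0.5500·0.0800 = 0.0440 m before braking
robot covers 0.5500·0.3667 − ½·1.5000·0.3667² = 0.1008 m while stopping
human over T_r+T_s: 0.8000·(0.0800+0.3667) = 0.3573 m
residual clearance needed = 0.0800+0.0800+0.0150 = 0.1750 m
S_min ≈ 0.0440+0.1008+0.3573+0.1750  ⇒  S_min = 4063/6000 m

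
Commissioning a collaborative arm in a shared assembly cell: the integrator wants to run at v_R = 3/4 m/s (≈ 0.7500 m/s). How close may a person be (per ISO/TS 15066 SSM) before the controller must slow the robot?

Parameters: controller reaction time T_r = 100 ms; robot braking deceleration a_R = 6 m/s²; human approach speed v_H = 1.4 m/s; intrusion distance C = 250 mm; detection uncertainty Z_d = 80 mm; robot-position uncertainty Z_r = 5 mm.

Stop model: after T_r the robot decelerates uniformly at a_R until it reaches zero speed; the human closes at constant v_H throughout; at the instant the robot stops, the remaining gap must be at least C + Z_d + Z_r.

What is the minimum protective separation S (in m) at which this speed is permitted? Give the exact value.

S_min = 247/320 m = 0.7719 m

braking lasts T_s = (3/4)/6 = 0.1250 s
robot in T_r: 0.7500·0.1000 = 0.0750 m
braking distance = 0.7500²/(2·6.0000) = 0.0469 m
human closes 1.4000·0.2250 = 0.3150 m
residual clearance needed = 0.2500+0.0800+0.0050 = 0.3350 m
S_min ≈ 0.0750+0.0469+0.3150+0.3350  ⇒  S_min = 247/320 m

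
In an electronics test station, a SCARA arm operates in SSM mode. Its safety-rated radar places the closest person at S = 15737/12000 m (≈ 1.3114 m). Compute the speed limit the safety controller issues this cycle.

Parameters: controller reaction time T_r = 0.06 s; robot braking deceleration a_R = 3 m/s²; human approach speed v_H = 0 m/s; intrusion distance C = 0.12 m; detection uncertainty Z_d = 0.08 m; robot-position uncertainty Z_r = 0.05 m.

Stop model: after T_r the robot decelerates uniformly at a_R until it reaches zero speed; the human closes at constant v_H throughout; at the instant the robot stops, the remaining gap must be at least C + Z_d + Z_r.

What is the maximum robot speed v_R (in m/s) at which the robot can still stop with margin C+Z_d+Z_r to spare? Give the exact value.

at the boundary: (1/6)·v² + (3/50)·v + (-12737/12000) = 0
  disc = (3/50)² − 4·(1/6)·(-12737/12000) = 64009/90000 ; √disc = 253/300
  v_R = (−(3/50) + 253/300) / (2·(1/6)) = 47/20 m/s
check:
braking lasts T_s = (47/20)/3 = 0.7833 s
robot in T_r: 2.3500·0.0600 = 0.1410 m
braking distance = 2.3500²/(2·3.0000) = 0.9204 m
person approaches 0.0000·(0.0600+0.7833) = 0.0000 m
margins: 0.1200+0.0800+0.0500 = 0.2500 m
sum ≈ 0.1410+0.9204+0.0000+0.2500 ≈ 1.3114 m = S ✓

v_R_max = 47/20 m/s = 2.3500 m/s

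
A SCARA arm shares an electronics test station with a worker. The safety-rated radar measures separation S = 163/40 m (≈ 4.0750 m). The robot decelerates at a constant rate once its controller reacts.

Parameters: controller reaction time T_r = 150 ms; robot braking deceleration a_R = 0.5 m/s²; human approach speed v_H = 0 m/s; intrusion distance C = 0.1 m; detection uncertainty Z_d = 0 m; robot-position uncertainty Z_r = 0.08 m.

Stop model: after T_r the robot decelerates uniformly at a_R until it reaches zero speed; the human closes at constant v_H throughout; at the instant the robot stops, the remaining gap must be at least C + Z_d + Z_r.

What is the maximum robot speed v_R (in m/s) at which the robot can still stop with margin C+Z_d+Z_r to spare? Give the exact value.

quadratic (1)·v² + (3/20)·v + (-779/200) = 0
  disc = (3/20)² − 4·(1)·(-779/200) = 6241/400 ; √disc = 79/20
  v_R = (−(3/20) + 79/20) / (2·(1)) = 19/10 m/s
check:
T_s = v_R/a_R = (19/10)/(1/2) = 3.8000 s
robot covers v_R·T_r = 1.9000·0.1500 = 0.2850 m before braking
braking distance = 1.9000²/(2·0.5000) = 3.6100 m
human closes 0.0000·3.9500 = 0.0000 m
margins: 0.1000+0.0000+0.0800 = 0.1800 m
sum ≈ 0.2850+3.6100+0.0000+0.1800 ≈ 4.0750 m = S ✓

v_R_max = 19/10 m/s = 1.9000 m/s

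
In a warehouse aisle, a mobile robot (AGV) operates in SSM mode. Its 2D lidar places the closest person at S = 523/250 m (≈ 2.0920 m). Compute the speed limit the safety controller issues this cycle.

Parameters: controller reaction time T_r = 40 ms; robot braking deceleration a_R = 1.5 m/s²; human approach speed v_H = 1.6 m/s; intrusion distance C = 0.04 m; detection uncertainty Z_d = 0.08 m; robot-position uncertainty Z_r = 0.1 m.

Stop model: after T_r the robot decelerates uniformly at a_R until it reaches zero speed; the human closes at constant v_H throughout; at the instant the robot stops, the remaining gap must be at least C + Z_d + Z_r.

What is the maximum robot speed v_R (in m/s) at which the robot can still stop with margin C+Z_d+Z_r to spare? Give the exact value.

quadratic (1/3)·v² + (83/75)·v + (-226/125) = 0
  disc = (83/75)² − 4·(1/3)·(-226/125) = 20449/5625 ; √disc = 143/75
  v_R = (−(83/75) + 143/75) / (2·(1/3)) = 6/5 m/s
check:
braking lasts T_s = (6/5)/(3/2) = 0.8000 s
reaction-phase robot travel = 1.2000·0.0400 = 0.0480 m
robot covers 1.2000·0.8000 − ½·1.5000·0.8000² = 0.4800 m while stopping
human closes 1.6000·0.8400 = 1.3440 m
margins: 0.0400+0.0800+0.1000 = 0.2200 m
sum ≈ 0.0480+0.4800+1.3440+0.2200 ≈ 2.0920 m = S ✓

v_R_max = 6/5 m/s = 1.2000 m/s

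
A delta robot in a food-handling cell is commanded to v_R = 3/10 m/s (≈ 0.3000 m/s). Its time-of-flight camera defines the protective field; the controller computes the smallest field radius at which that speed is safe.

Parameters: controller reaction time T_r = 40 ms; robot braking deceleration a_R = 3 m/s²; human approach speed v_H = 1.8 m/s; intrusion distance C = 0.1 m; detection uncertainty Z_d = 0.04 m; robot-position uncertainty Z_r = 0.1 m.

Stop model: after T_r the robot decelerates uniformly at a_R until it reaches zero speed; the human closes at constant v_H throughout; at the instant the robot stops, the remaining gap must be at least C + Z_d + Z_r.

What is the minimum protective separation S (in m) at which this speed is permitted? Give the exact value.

braking lasts T_s = (3/10)/3 = 0.1000 s
reaction-phase robot travel = 0.3000·0.0400 = 0.0120 m
robot under decel: 0.3000²/(2·3.0000) = 0.0150 m
person approaches 1.8000·(0.0400+0.1000) = 0.2520 m
C+Z_d+Z_r = 0.1000+0.0400+0.1000 = 0.2400 m
S_min ≈ 0.0120+0.0150+0.2520+0.2400  ⇒  S_min = 519/1000 m

S_min = 519/1000 m = 0.5190 m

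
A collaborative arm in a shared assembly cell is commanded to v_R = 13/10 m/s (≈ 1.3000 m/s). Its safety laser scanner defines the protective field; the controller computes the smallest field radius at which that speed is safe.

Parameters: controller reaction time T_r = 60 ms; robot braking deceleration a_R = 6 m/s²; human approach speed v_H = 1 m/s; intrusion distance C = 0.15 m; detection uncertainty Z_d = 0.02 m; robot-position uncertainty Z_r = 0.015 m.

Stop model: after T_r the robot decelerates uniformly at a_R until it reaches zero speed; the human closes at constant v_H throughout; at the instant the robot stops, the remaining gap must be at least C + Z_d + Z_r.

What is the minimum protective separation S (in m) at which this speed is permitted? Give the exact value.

T_s = v_R/a_R = (13/10)/6 = 0.2167 s
robot in T_r: 1.3000·0.0600 = 0.0780 m
robot under decel: 1.3000²/(2·6.0000) = 0.1408 m
human over T_r+T_s: 1.0000·(0.0600+0.2167) = 0.2767 m
margins: 0.1500+0.0200+0.0150 = 0.1850 m
S_min ≈ 0.0780+0.1408+0.2767+0.1850  ⇒  S_min = 1361/2000 m

S_min = 1361/2000 m = 0.6805 m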